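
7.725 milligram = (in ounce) 0.0002725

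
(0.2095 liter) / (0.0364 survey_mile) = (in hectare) 3.576e-10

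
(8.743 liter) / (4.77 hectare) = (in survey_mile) 1.139e-10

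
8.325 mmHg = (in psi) 0.161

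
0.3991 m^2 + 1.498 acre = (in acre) 1.498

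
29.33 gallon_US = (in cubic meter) 0.111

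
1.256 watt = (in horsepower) 0.001684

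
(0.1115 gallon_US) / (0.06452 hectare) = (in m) 6.542e-07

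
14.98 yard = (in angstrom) 1.37e+11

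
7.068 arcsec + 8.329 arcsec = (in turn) 1.188e-05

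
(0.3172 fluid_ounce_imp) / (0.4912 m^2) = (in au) 1.226e-16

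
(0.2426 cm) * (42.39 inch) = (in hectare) 2.612e-07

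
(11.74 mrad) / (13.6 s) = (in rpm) 0.008243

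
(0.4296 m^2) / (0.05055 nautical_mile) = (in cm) 0.4589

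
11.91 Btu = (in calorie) 3003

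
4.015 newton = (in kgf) 0.4094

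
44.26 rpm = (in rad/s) 4.635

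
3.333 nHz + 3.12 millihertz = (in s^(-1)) 0.00312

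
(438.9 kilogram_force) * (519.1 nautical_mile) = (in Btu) 3.922e+06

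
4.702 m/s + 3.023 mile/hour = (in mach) 0.01778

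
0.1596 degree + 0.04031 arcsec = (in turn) 0.0004434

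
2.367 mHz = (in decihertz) 0.02367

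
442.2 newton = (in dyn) 4.422e+07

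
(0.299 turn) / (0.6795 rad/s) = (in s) 2.765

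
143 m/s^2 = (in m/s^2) 143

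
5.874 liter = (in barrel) 0.03695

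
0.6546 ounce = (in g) 18.56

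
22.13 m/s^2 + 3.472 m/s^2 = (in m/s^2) 25.6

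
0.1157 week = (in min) 1166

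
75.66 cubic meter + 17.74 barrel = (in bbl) 493.6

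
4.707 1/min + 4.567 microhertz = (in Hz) 0.07845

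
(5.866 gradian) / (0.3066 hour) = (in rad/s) 8.348e-05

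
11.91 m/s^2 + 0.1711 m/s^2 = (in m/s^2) 12.08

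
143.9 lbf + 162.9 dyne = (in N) 640.1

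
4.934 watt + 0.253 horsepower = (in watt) 193.6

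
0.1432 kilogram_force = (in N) 1.404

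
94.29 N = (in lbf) 21.2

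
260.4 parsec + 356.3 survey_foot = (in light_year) 849.3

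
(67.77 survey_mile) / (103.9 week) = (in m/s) 0.001736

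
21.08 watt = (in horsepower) 0.02827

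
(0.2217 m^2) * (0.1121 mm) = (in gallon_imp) 0.005467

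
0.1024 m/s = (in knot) 0.199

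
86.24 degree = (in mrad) 1505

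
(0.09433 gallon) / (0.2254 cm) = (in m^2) 0.1584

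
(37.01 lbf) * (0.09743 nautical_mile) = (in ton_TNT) 7.1e-06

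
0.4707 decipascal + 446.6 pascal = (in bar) 0.004466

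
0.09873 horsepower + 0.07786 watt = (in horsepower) 0.09883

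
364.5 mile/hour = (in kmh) 586.6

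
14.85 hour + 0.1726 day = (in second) 6.837e+04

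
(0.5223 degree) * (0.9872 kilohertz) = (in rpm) 85.94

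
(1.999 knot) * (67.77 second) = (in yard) 76.22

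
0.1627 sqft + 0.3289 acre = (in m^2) 1331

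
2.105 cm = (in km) 2.105e-05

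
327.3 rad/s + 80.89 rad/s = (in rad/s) 408.2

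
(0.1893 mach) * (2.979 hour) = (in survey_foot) 2.268e+06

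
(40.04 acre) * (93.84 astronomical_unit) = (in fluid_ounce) 7.692e+22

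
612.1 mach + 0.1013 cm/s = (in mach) 612.1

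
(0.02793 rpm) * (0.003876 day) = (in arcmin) 3367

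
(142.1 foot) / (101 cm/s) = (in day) 0.0004963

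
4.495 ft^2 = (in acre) 0.0001032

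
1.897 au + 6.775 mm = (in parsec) 9.197e-06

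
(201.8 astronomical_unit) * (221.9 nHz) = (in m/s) 6.699e+06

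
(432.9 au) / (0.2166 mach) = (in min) 1.463e+10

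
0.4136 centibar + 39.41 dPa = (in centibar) 0.4175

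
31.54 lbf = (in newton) 140.3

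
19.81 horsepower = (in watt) 1.477e+04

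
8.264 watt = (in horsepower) 0.01108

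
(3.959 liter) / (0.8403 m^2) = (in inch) 0.1855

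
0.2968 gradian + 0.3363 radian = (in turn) 0.05427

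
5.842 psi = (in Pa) 4.028e+04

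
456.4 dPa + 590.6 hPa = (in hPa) 591.1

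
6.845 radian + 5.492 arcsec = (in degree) 392.2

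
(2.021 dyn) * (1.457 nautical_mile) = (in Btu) 5.169e-05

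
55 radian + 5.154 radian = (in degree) 3447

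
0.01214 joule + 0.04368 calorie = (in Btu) 0.0001847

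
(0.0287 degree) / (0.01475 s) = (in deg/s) 1.946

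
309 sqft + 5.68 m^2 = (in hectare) 0.003439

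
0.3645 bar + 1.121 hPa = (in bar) 0.3656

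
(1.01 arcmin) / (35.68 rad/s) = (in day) 9.53e-11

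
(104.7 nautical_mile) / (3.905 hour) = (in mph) 30.85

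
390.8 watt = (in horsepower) 0.5241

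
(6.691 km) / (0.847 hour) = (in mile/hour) 4.909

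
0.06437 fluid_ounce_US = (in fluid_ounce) 0.06437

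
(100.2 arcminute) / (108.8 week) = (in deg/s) 2.538e-08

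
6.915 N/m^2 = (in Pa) 6.915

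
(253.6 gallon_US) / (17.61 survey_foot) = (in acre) 4.419e-05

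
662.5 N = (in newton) 662.5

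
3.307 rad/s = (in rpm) 31.58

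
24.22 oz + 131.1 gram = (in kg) 0.8177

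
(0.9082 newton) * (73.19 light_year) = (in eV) 3.925e+36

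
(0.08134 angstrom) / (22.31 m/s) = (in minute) 6.076e-15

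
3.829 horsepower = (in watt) 2855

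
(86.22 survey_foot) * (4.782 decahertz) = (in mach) 3.691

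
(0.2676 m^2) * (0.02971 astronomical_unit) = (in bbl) 7.481e+09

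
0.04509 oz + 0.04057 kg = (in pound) 0.09226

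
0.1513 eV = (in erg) 2.424e-13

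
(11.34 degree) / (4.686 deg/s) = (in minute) 0.04033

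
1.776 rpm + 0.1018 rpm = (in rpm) 1.878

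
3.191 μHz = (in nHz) 3191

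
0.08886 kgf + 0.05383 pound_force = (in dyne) 1.111e+05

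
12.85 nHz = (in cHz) 1.285e-06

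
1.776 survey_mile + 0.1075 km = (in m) 2966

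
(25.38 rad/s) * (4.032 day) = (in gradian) 5.629e+08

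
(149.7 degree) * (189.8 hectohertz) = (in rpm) 4.736e+05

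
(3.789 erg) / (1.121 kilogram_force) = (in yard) 3.769e-08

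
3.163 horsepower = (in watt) 2359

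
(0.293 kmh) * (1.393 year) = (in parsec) 1.159e-10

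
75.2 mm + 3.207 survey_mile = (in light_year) 5.455e-13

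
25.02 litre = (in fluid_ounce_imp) 880.6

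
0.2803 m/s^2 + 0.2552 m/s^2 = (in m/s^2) 0.5355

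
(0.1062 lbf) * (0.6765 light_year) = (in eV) 1.887e+34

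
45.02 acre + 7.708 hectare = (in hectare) 25.93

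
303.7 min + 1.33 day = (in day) 1.541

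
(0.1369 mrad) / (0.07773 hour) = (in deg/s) 2.803e-05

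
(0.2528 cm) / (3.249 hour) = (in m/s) 2.161e-07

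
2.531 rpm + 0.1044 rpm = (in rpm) 2.635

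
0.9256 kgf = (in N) 9.077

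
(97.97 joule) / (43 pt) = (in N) 6458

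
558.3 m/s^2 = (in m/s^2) 558.3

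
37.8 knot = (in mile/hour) 43.5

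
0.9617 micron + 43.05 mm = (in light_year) 4.55e-18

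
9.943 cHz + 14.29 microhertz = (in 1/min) 5.967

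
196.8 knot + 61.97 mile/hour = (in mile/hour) 288.4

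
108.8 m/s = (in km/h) 391.7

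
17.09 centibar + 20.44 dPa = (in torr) 128.2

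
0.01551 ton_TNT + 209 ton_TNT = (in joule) 8.745e+11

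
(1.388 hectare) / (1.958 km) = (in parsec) 2.297e-16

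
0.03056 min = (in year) 5.814e-08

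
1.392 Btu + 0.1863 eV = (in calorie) 351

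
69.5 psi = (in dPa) 4.792e+06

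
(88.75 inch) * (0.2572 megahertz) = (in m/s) 5.798e+05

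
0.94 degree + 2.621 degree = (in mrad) 62.15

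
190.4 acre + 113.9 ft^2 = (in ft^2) 8.294e+06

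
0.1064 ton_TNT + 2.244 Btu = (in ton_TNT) 0.1064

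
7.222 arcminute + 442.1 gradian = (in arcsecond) 1.433e+06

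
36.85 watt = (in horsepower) 0.04942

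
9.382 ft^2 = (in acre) 0.0002154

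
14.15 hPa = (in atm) 0.01396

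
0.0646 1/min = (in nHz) 1.077e+06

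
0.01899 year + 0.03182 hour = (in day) 6.933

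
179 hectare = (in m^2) 1.79e+06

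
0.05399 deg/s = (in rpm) 0.008998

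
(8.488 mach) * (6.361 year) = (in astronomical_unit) 3.876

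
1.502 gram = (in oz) 0.05298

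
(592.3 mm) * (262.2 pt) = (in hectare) 5.479e-06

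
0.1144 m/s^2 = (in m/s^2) 0.1144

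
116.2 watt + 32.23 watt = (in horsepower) 0.199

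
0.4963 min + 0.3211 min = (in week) 8.109e-05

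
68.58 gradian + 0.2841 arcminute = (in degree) 61.73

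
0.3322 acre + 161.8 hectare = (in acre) 400.1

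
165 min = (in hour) 2.75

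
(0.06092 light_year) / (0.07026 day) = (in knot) 1.846e+11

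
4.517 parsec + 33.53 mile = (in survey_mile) 8.661e+13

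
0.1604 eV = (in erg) 2.57e-13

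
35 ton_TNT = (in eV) 9.14e+29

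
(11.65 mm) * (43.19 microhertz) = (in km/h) 1.811e-06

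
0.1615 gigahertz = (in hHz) 1.615e+06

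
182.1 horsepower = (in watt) 1.358e+05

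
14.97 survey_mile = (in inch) 9.485e+05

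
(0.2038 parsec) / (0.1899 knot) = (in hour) 1.788e+13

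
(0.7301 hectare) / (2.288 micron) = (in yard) 3.49e+09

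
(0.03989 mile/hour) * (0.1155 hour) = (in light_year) 7.837e-16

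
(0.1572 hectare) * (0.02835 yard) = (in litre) 4.075e+04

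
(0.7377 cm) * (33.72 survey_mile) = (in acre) 0.09892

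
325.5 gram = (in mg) 3.255e+05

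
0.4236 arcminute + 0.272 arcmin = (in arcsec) 41.74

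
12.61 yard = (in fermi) 1.153e+16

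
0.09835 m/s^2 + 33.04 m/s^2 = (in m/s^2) 33.14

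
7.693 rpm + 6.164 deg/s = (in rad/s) 0.9132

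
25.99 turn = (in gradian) 1.04e+04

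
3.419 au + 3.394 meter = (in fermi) 5.115e+26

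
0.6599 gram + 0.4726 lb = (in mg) 2.15e+05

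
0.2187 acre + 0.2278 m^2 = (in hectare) 0.08853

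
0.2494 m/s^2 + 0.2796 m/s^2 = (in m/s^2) 0.529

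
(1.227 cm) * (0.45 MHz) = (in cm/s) 5.522e+05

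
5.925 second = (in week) 9.797e-06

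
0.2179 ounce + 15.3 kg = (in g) 1.531e+04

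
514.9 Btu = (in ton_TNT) 0.0001298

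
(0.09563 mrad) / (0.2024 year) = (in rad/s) 1.498e-11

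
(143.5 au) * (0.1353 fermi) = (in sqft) 0.03126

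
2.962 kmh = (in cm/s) 82.28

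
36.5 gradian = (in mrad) 573.3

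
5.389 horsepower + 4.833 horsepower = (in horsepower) 10.22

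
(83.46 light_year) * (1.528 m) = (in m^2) 1.206e+18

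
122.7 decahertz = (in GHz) 1.227e-06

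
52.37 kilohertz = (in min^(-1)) 3.142e+06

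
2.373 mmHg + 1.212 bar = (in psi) 17.62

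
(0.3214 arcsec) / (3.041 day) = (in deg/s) 3.398e-10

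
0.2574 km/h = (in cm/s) 7.15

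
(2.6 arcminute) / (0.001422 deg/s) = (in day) 0.0003527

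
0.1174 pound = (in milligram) 5.325e+04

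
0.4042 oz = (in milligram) 1.146e+04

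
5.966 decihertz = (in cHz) 59.66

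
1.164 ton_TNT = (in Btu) 4.616e+06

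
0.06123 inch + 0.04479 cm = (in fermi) 2.003e+12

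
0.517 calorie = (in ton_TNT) 5.17e-10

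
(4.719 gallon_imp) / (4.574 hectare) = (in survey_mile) 2.914e-10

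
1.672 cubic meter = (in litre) 1672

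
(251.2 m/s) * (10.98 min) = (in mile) 102.8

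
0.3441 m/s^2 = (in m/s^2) 0.3441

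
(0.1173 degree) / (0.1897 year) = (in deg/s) 1.961e-08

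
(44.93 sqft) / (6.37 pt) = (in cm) 1.857e+05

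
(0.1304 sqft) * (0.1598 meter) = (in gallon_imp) 0.4258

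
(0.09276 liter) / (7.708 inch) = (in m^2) 0.0004738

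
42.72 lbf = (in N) 190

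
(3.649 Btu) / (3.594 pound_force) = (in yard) 263.4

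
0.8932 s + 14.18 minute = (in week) 0.001408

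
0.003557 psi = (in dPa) 245.2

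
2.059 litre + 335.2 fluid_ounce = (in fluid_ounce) 404.8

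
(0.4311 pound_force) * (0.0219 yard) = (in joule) 0.0384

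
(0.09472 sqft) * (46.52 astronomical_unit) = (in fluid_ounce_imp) 2.155e+15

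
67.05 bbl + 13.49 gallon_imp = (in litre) 1.072e+04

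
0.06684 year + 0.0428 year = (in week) 5.717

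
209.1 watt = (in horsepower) 0.2804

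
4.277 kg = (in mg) 4.277e+06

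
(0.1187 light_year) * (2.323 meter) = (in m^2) 2.609e+15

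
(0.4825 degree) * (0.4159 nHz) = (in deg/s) 2.007e-10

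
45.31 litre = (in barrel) 0.285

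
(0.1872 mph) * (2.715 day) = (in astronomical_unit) 1.312e-07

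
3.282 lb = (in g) 1489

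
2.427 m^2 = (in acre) 0.0005997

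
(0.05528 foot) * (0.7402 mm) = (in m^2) 1.247e-05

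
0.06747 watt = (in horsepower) 9.048e-05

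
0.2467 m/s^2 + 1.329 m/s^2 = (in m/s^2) 1.576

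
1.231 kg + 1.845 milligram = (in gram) 1231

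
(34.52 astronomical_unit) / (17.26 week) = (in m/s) 4.947e+05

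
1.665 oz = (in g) 47.2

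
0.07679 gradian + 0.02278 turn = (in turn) 0.02297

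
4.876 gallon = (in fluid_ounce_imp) 649.6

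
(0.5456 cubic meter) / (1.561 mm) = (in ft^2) 3762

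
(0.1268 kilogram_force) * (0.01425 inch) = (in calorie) 0.0001076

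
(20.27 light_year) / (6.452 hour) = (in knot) 1.605e+13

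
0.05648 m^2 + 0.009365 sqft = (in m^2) 0.05735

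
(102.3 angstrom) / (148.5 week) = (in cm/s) 1.139e-14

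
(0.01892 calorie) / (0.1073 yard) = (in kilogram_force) 0.08227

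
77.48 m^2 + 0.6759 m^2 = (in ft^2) 841.3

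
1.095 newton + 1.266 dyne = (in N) 1.095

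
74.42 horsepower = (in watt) 5.549e+04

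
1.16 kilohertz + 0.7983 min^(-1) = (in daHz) 116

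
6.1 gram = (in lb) 0.01345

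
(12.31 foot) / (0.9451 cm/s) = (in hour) 0.1103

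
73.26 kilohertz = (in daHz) 7326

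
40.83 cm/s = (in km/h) 1.47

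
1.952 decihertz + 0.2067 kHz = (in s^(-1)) 206.9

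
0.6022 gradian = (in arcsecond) 1951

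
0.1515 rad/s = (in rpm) 1.447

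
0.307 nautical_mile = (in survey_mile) 0.3533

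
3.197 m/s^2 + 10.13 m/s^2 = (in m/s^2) 13.33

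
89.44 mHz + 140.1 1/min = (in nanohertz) 2.424e+09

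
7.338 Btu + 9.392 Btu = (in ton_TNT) 4.219e-06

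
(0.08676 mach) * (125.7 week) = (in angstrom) 2.246e+19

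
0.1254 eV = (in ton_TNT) 4.802e-30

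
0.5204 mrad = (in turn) 8.282e-05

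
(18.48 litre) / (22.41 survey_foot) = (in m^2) 0.002705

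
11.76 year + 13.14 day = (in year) 11.8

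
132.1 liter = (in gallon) 34.9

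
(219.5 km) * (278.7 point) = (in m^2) 2.158e+04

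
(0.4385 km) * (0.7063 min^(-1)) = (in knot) 10.03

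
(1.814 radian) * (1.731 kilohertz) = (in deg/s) 1.799e+05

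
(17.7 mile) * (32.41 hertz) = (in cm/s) 9.232e+07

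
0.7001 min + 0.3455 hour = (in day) 0.01488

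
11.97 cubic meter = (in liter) 1.197e+04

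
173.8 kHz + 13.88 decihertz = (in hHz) 1738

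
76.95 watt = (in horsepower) 0.1032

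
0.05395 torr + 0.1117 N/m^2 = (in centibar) 0.007304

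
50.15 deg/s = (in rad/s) 0.8753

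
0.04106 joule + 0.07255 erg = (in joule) 0.04106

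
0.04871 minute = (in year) 9.268e-08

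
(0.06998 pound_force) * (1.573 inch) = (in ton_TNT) 2.973e-12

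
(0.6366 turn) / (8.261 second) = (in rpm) 4.624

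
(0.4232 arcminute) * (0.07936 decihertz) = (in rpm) 9.329e-06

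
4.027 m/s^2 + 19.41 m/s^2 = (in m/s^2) 23.44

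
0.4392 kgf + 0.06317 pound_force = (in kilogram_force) 0.4679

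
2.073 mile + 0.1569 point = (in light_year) 3.526e-13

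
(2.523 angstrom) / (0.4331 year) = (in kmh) 6.65e-17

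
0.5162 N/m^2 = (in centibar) 0.0005162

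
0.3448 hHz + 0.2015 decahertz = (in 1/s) 36.49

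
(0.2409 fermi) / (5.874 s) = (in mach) 1.204e-19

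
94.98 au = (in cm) 1.421e+15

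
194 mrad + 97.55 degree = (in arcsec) 3.912e+05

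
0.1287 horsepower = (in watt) 95.97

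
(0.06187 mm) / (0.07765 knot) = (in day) 1.793e-08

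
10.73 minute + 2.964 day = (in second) 2.567e+05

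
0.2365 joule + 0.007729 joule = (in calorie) 0.05837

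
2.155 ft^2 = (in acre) 4.947e-05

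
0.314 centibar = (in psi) 0.04554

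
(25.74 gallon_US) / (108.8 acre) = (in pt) 0.0006273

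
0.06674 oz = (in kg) 0.001892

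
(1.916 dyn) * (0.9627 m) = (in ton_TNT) 4.409e-15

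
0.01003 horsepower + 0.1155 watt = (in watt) 7.595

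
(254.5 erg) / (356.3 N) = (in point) 0.0002025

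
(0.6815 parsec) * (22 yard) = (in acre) 1.045e+14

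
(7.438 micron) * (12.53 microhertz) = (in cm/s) 9.32e-09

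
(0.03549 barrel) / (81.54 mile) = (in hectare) 4.3e-12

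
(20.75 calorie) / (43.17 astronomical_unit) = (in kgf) 1.371e-12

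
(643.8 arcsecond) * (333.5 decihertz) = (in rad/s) 0.1041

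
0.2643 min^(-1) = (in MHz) 4.405e-09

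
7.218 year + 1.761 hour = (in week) 376.4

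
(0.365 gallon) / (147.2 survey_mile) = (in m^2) 5.832e-09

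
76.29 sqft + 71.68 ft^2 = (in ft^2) 148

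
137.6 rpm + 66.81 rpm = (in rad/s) 21.41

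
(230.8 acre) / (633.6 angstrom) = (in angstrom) 1.474e+23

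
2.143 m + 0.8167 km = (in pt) 2.321e+06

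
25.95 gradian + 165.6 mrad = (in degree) 32.84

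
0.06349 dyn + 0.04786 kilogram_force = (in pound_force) 0.1055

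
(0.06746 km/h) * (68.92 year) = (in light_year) 4.305e-09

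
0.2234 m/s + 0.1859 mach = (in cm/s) 6352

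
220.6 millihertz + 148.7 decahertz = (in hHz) 14.87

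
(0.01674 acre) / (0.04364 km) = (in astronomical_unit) 1.038e-11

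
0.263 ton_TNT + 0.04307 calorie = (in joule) 1.1e+09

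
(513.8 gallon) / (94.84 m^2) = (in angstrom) 2.051e+08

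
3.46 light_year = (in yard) 3.58e+16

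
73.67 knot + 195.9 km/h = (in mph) 206.5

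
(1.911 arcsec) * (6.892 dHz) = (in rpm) 6.098e-05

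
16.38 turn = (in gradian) 6552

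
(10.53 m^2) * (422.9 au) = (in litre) 6.662e+17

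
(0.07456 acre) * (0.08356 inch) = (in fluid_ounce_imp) 2.254e+04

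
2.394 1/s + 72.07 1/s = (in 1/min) 4468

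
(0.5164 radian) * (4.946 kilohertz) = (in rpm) 2.439e+04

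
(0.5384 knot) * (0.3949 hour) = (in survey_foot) 1292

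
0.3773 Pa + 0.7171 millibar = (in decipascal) 720.9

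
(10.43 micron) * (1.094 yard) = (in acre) 2.578e-09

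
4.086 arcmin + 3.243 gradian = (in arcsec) 1.075e+04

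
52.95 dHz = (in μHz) 5.295e+06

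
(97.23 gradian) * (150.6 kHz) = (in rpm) 2.196e+06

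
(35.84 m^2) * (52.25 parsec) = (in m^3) 5.778e+19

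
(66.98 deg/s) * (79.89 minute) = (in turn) 891.8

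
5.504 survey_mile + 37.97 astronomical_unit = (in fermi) 5.68e+27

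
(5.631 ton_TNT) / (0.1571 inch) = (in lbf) 1.327e+12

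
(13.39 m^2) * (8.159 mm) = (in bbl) 0.6872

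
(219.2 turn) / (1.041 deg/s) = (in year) 0.002404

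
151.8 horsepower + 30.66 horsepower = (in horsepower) 182.5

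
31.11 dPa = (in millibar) 0.03111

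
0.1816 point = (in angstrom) 6.406e+05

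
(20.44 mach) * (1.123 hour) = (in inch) 1.108e+09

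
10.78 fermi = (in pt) 3.056e-11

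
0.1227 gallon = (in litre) 0.4645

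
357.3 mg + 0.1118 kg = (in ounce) 3.956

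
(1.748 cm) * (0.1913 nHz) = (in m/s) 3.344e-12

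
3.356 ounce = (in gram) 95.14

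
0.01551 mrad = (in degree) 0.0008887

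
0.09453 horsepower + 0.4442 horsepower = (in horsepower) 0.5387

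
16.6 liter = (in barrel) 0.1044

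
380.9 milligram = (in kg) 0.0003809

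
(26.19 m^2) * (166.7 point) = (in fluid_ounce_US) 5.208e+04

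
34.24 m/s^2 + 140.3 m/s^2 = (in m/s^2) 174.5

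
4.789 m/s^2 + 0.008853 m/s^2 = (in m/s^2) 4.798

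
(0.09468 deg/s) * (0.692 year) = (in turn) 5739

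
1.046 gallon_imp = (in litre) 4.755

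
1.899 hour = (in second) 6836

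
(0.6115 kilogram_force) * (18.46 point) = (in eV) 2.437e+17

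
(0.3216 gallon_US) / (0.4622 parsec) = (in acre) 2.109e-23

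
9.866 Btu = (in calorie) 2488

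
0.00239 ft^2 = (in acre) 5.487e-08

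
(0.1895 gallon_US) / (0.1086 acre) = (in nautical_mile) 8.813e-10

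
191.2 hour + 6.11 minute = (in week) 1.139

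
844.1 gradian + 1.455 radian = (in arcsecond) 3.035e+06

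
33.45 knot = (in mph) 38.49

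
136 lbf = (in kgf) 61.69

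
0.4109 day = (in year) 0.001126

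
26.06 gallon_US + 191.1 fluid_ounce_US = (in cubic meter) 0.1043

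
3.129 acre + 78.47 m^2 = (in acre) 3.148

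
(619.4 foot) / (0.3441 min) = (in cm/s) 914.4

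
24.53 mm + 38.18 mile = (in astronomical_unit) 4.107e-07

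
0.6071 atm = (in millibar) 615.1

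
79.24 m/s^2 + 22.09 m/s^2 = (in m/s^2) 101.3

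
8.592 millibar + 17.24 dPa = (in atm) 0.008497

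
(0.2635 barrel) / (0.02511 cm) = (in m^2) 166.8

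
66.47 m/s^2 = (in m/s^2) 66.47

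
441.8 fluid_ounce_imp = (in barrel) 0.07896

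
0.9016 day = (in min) 1298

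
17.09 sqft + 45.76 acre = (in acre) 45.76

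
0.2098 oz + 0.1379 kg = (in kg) 0.1438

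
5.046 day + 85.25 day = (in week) 12.9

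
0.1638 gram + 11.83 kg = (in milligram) 1.183e+07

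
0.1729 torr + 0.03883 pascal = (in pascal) 23.09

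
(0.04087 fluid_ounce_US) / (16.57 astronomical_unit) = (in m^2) 4.876e-19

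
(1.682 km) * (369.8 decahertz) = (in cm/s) 6.22e+08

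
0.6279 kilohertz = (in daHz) 62.79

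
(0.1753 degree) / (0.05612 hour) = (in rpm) 0.0001446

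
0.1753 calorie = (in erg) 7.335e+06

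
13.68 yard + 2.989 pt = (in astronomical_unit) 8.362e-11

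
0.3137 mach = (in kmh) 384.5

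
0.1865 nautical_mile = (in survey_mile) 0.2146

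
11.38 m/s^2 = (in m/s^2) 11.38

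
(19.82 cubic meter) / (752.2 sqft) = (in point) 804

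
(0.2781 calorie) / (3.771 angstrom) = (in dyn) 3.086e+14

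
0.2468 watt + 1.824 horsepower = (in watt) 1360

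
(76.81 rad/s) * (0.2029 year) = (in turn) 7.822e+07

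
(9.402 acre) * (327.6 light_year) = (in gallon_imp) 2.594e+25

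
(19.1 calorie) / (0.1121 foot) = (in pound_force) 525.8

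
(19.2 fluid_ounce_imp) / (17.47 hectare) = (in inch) 1.229e-07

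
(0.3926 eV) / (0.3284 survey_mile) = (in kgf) 1.214e-23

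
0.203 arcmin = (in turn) 9.398e-06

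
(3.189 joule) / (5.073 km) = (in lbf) 0.0001413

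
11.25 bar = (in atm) 11.1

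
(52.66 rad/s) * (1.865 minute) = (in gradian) 3.751e+05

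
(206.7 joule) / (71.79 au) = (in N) 1.925e-11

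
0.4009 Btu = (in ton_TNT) 1.011e-07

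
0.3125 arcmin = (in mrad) 0.0909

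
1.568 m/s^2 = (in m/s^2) 1.568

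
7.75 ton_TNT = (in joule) 3.243e+10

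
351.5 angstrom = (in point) 9.964e-05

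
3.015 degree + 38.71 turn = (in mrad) 2.433e+05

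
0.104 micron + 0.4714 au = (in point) 1.999e+14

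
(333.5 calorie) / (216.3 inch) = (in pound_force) 57.1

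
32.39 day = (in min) 4.664e+04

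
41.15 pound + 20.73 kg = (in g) 3.94e+04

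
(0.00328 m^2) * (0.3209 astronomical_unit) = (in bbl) 9.904e+08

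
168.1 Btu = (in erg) 1.774e+12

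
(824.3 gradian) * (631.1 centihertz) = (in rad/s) 81.72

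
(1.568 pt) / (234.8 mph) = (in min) 8.783e-08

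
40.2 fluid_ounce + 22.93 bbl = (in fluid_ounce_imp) 1.283e+05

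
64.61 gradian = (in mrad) 1015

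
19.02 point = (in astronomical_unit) 4.485e-14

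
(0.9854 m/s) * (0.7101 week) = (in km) 423.2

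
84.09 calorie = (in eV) 2.196e+21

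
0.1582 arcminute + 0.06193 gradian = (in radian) 0.001019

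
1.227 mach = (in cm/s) 4.178e+04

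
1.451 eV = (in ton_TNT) 5.556e-29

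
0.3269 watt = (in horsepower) 0.0004384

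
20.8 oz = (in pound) 1.3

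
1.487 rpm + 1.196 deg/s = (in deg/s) 10.12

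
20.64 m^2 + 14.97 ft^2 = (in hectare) 0.002203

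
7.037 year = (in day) 2569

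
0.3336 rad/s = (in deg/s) 19.11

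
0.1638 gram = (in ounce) 0.005778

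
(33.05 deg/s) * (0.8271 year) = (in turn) 2.395e+06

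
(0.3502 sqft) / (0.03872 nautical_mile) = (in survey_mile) 2.819e-07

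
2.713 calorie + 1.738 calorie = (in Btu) 0.01765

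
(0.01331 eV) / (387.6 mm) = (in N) 5.502e-21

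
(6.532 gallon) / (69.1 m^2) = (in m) 0.0003578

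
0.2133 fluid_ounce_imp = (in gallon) 0.001601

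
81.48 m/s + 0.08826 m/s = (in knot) 158.6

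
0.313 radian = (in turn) 0.04982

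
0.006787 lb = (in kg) 0.003079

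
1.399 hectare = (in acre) 3.457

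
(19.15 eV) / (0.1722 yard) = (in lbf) 4.38e-18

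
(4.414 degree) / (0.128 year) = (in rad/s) 1.909e-08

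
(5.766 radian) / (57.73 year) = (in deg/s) 1.815e-07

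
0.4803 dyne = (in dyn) 0.4803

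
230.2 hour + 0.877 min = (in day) 9.592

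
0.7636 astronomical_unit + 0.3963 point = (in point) 3.238e+14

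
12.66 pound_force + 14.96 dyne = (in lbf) 12.66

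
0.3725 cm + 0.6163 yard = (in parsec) 1.838e-17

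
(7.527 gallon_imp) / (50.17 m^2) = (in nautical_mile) 3.683e-07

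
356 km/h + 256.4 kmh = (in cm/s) 1.701e+04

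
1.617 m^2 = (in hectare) 0.0001617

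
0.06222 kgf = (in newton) 0.6102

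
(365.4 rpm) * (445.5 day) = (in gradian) 9.376e+10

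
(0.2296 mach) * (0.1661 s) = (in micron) 1.299e+07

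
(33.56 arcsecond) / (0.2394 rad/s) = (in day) 7.866e-09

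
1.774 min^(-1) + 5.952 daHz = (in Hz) 59.55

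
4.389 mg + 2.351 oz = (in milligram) 6.665e+04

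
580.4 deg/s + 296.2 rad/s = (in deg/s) 1.755e+04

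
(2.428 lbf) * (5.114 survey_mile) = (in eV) 5.548e+23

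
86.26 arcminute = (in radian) 0.02509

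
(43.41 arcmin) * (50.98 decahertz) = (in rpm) 61.47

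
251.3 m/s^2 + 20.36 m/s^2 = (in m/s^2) 271.7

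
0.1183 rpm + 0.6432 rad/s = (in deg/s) 37.56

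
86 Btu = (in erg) 9.073e+11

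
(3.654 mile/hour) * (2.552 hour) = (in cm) 1.501e+06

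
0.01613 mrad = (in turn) 2.567e-06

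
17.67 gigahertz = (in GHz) 17.67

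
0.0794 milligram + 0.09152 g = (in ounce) 0.003231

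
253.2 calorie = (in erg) 1.059e+10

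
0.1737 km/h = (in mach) 0.0001417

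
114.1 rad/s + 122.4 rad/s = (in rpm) 2258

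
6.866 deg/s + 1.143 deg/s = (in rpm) 1.335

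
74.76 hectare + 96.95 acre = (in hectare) 114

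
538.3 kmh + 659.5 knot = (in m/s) 488.8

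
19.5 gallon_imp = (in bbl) 0.5576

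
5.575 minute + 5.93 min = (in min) 11.5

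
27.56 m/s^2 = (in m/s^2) 27.56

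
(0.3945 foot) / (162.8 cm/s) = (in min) 0.001231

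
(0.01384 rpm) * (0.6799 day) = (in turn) 13.55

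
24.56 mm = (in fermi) 2.456e+13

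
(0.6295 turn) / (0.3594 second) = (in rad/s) 11.01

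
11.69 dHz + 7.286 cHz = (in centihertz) 124.2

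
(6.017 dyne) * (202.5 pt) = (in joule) 4.298e-06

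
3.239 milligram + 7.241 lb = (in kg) 3.284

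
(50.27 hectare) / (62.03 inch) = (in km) 319.1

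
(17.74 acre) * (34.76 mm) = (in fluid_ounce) 8.438e+07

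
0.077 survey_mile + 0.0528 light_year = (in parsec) 0.01619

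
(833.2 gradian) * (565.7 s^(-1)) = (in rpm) 7.07e+04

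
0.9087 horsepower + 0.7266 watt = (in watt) 678.3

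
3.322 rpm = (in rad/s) 0.3479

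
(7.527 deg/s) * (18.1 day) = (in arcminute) 7.063e+08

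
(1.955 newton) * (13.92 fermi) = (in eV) 1.699e+05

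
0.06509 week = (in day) 0.4556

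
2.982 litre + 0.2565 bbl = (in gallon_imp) 9.626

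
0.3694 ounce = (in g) 10.47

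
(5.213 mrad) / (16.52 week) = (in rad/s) 5.218e-10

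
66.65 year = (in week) 3475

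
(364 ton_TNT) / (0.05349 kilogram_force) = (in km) 2.903e+09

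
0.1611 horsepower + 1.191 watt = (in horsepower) 0.1627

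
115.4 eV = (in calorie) 4.419e-18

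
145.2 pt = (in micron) 5.122e+04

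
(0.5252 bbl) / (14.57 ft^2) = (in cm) 6.169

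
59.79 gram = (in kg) 0.05979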